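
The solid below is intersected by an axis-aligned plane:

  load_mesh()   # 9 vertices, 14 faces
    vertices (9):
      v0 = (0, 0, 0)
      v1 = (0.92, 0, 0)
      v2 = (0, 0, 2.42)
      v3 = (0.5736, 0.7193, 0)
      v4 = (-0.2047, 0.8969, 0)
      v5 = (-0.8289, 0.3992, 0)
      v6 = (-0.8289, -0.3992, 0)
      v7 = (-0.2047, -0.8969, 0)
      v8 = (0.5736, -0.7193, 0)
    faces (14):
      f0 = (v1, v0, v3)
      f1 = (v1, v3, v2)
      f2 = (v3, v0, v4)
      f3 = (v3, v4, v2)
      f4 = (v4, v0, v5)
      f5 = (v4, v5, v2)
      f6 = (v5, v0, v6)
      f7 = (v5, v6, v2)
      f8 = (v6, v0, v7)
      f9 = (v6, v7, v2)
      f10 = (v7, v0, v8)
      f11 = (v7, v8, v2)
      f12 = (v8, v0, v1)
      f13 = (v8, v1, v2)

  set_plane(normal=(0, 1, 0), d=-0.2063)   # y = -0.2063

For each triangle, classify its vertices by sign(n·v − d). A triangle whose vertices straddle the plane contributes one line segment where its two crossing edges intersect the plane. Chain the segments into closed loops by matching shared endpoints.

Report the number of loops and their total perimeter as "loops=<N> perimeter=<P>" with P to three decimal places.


Straddling triangles (8 of 14):
  (v5,v0,v6) [++-] → (-0.428362, -0.2063, 0)–(-0.8289, -0.2063, 0)  len=0.4005
  (v5,v6,v2) [+-+] → (-0.8289, -0.2063, 0)–(-0.428362, -0.2063, 1.16938)  len=1.2361
  (v6,v0,v7) [-+-] → (-0.428362, -0.2063, 0)–(-0.047084, -0.2063, 0)  len=0.3813
  (v6,v7,v2) [--+] → (-0.047084, -0.2063, 1.86336)–(-0.428362, -0.2063, 1.16938)  len=0.7918
  (v7,v0,v8) [-+-] → (-0.047084, -0.2063, 0)–(0.164512, -0.2063, 0)  len=0.2116
  (v7,v8,v2) [--+] → (0.164512, -0.2063, 1.72593)–(-0.047084, -0.2063, 1.86336)  len=0.2523
  (v8,v0,v1) [-++] → (0.164512, -0.2063, 0)–(0.82065, -0.2063, 0)  len=0.6561
  (v8,v1,v2) [-++] → (0.82065, -0.2063, 0)–(0.164512, -0.2063, 1.72593)  len=1.8464

Chained into 1 loop(s):
  loop 1: 8 segments, perimeter = 5.7762
Total perimeter = 5.776

loops=1 perimeter=5.776


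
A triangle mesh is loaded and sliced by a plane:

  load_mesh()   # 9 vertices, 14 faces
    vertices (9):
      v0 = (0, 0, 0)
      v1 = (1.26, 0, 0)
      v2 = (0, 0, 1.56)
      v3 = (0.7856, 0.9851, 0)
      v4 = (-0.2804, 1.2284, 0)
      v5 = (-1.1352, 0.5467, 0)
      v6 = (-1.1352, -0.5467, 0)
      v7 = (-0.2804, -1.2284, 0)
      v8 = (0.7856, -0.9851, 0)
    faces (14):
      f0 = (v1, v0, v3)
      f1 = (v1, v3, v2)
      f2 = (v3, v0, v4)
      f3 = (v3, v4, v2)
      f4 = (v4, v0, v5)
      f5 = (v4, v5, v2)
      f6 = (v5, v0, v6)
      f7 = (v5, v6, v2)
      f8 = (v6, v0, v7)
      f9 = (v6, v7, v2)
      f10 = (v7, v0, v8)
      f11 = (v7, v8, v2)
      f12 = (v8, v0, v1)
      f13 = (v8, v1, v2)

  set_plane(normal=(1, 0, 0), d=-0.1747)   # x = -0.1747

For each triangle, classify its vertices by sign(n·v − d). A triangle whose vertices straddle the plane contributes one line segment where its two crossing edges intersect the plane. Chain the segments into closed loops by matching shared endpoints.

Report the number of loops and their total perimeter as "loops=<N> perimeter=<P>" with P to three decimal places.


loops=1 perimeter=6.044

Straddling triangles (10 of 14):
  (v3,v0,v4) [++-] → (-0.1747, 0.765341, 0)–(-0.1747, 1.20428, 0)  len=0.4389
  (v3,v4,v2) [+-+] → (-0.1747, 1.20428, 0)–(-0.1747, 0.765341, 0.58806)  len=0.7338
  (v4,v0,v5) [-+-] → (-0.1747, 0.765341, 0)–(-0.1747, 0.0841336, 0)  len=0.6812
  (v4,v5,v2) [--+] → (-0.1747, 0.0841336, 1.31993)–(-0.1747, 0.765341, 0.58806)  len=0.9998
  (v5,v0,v6) [-+-] → (-0.1747, 0.0841336, 0)–(-0.1747, -0.0841336, 0)  len=0.1683
  (v5,v6,v2) [--+] → (-0.1747, -0.0841336, 1.31993)–(-0.1747, 0.0841336, 1.31993)  len=0.1683
  (v6,v0,v7) [-+-] → (-0.1747, -0.0841336, 0)–(-0.1747, -0.765341, 0)  len=0.6812
  (v6,v7,v2) [--+] → (-0.1747, -0.765341, 0.58806)–(-0.1747, -0.0841336, 1.31993)  len=0.9998
  (v7,v0,v8) [-++] → (-0.1747, -0.765341, 0)–(-0.1747, -1.20428, 0)  len=0.4389
  (v7,v8,v2) [-++] → (-0.1747, -1.20428, 0)–(-0.1747, -0.765341, 0.58806)  len=0.7338

Chained into 1 loop(s):
  loop 1: 10 segments, perimeter = 6.0441
Total perimeter = 6.044


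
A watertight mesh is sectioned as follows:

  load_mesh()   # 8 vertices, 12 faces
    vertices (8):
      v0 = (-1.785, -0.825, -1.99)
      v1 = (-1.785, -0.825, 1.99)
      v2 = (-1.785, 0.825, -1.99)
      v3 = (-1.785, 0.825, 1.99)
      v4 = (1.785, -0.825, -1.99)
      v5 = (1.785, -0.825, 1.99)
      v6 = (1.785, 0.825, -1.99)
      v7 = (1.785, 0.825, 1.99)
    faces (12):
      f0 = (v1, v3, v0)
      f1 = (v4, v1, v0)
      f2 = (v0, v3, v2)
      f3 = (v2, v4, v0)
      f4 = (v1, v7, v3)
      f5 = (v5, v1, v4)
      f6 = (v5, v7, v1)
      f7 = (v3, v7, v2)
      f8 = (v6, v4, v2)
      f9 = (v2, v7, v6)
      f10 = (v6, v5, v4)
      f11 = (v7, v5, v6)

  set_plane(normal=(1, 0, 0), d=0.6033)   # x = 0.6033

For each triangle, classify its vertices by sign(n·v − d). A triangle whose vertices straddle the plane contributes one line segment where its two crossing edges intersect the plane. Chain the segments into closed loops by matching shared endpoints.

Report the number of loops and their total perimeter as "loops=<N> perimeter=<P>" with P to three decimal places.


Straddling triangles (8 of 12):
  (v4,v1,v0) [+--] → (0.6033, -0.825, -0.672587)–(0.6033, -0.825, -1.99)  len=1.3174
  (v2,v4,v0) [-+-] → (0.6033, -0.278836, -1.99)–(0.6033, -0.825, -1.99)  len=0.5462
  (v1,v7,v3) [-+-] → (0.6033, 0.278836, 1.99)–(0.6033, 0.825, 1.99)  len=0.5462
  (v5,v1,v4) [+-+] → (0.6033, -0.825, 1.99)–(0.6033, -0.825, -0.672587)  len=2.6626
  (v5,v7,v1) [++-] → (0.6033, 0.278836, 1.99)–(0.6033, -0.825, 1.99)  len=1.1038
  (v3,v7,v2) [-+-] → (0.6033, 0.825, 1.99)–(0.6033, 0.825, 0.672587)  len=1.3174
  (v6,v4,v2) [++-] → (0.6033, -0.278836, -1.99)–(0.6033, 0.825, -1.99)  len=1.1038
  (v2,v7,v6) [-++] → (0.6033, 0.825, 0.672587)–(0.6033, 0.825, -1.99)  len=2.6626

Chained into 1 loop(s):
  loop 1: 8 segments, perimeter = 11.2600
Total perimeter = 11.260

loops=1 perimeter=11.260


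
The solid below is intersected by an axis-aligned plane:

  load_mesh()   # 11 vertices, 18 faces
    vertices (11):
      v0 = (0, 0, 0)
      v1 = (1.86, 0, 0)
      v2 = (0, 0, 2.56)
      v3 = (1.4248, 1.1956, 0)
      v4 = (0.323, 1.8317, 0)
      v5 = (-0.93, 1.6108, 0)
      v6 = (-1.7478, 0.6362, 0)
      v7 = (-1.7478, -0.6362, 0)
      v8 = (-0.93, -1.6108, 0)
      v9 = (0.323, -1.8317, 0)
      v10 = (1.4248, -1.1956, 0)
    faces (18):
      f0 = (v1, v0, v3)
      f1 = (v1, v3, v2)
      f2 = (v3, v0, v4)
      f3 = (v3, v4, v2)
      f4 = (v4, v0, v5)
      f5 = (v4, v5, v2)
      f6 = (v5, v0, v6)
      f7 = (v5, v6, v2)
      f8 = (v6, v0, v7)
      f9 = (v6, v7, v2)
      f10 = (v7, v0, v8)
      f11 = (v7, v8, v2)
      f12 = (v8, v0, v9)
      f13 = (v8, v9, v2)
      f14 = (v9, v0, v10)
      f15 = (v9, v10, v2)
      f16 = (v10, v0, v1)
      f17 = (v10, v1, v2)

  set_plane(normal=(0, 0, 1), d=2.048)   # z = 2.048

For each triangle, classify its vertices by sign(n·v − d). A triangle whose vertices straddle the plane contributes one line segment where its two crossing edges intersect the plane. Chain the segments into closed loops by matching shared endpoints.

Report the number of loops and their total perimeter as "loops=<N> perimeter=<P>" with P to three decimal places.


loops=1 perimeter=2.290

Straddling triangles (9 of 18):
  (v1,v3,v2) [--+] → (0.28496, 0.23912, 2.048)–(0.372, 0, 2.048)  len=0.2545
  (v3,v4,v2) [--+] → (0.0646, 0.36634, 2.048)–(0.28496, 0.23912, 2.048)  len=0.2544
  (v4,v5,v2) [--+] → (-0.186, 0.32216, 2.048)–(0.0646, 0.36634, 2.048)  len=0.2545
  (v5,v6,v2) [--+] → (-0.34956, 0.12724, 2.048)–(-0.186, 0.32216, 2.048)  len=0.2545
  (v6,v7,v2) [--+] → (-0.34956, -0.12724, 2.048)–(-0.34956, 0.12724, 2.048)  len=0.2545
  (v7,v8,v2) [--+] → (-0.186, -0.32216, 2.048)–(-0.34956, -0.12724, 2.048)  len=0.2545
  (v8,v9,v2) [--+] → (0.0646, -0.36634, 2.048)–(-0.186, -0.32216, 2.048)  len=0.2545
  (v9,v10,v2) [--+] → (0.28496, -0.23912, 2.048)–(0.0646, -0.36634, 2.048)  len=0.2544
  (v10,v1,v2) [--+] → (0.372, 0, 2.048)–(0.28496, -0.23912, 2.048)  len=0.2545

Chained into 1 loop(s):
  loop 1: 9 segments, perimeter = 2.2901
Total perimeter = 2.290


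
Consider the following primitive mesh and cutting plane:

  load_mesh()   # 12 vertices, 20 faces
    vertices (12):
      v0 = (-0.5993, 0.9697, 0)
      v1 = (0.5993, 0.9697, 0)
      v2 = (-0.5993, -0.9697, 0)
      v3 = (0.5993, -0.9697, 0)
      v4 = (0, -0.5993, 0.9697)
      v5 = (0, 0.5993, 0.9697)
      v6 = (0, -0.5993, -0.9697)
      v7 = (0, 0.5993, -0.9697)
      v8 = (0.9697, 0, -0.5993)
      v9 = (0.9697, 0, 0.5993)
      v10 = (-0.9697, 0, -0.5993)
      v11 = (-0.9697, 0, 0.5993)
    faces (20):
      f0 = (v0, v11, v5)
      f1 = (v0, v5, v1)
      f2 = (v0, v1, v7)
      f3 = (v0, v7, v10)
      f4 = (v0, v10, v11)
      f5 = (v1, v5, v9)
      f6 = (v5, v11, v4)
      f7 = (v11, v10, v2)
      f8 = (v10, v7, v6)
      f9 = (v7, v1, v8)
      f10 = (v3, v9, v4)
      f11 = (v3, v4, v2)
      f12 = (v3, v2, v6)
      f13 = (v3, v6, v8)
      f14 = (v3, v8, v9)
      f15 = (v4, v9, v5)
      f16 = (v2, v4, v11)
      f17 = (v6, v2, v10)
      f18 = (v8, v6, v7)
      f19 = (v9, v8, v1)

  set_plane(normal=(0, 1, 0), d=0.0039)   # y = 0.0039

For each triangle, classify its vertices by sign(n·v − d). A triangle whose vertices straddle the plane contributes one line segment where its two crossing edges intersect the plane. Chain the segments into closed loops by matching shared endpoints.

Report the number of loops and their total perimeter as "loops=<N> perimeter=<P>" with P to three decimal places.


Straddling triangles (10 of 20):
  (v0,v11,v5) [+-+] → (-0.96821, 0.0039, 0.59689)–(-0.96339, 0.0039, 0.60171)  len=0.0068
  (v0,v7,v10) [++-] → (-0.96339, 0.0039, -0.60171)–(-0.96821, 0.0039, -0.59689)  len=0.0068
  (v0,v10,v11) [+--] → (-0.96821, 0.0039, -0.59689)–(-0.96821, 0.0039, 0.59689)  len=1.1938
  (v1,v5,v9) [++-] → (0.96339, 0.0039, 0.60171)–(0.96821, 0.0039, 0.59689)  len=0.0068
  (v5,v11,v4) [+--] → (-0.96339, 0.0039, 0.60171)–(0, 0.0039, 0.9697)  len=1.0313
  (v10,v7,v6) [-+-] → (-0.96339, 0.0039, -0.60171)–(0, 0.0039, -0.9697)  len=1.0313
  (v7,v1,v8) [++-] → (0.96821, 0.0039, -0.59689)–(0.96339, 0.0039, -0.60171)  len=0.0068
  (v4,v9,v5) [--+] → (0.96339, 0.0039, 0.60171)–(0, 0.0039, 0.9697)  len=1.0313
  (v8,v6,v7) [--+] → (0, 0.0039, -0.9697)–(0.96339, 0.0039, -0.60171)  len=1.0313
  (v9,v8,v1) [--+] → (0.96821, 0.0039, -0.59689)–(0.96821, 0.0039, 0.59689)  len=1.1938

Chained into 1 loop(s):
  loop 1: 10 segments, perimeter = 6.5399
Total perimeter = 6.540

loops=1 perimeter=6.540


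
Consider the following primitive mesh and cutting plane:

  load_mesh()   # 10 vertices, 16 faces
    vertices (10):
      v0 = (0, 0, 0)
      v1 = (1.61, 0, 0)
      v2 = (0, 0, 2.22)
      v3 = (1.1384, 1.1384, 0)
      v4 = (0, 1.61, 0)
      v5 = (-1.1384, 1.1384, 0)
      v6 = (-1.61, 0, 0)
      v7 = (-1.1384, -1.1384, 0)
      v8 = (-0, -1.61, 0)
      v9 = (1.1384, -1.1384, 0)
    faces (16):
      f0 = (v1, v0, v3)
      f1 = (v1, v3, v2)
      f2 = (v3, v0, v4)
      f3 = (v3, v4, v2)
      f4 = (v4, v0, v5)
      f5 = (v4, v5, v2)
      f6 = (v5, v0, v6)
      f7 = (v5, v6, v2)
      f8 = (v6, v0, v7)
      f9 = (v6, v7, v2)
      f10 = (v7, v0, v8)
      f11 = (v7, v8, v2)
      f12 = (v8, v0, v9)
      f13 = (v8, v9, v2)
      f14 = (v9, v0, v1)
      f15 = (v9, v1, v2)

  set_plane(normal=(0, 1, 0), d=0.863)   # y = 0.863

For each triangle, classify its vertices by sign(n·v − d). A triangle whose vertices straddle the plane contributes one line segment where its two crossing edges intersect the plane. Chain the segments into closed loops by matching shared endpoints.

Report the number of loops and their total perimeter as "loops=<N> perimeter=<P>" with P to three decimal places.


loops=1 perimeter=5.820

Straddling triangles (8 of 16):
  (v1,v0,v3) [--+] → (0.863, 0.863, 0)–(1.25249, 0.863, 0)  len=0.3895
  (v1,v3,v2) [-+-] → (1.25249, 0.863, 0)–(0.863, 0.863, 0.537059)  len=0.6634
  (v3,v0,v4) [+-+] → (0.863, 0.863, 0)–(0, 0.863, 0)  len=0.8630
  (v3,v4,v2) [++-] → (0, 0.863, 1.03002)–(0.863, 0.863, 0.537059)  len=0.9939
  (v4,v0,v5) [+-+] → (0, 0.863, 0)–(-0.863, 0.863, 0)  len=0.8630
  (v4,v5,v2) [++-] → (-0.863, 0.863, 0.537059)–(0, 0.863, 1.03002)  len=0.9939
  (v5,v0,v6) [+--] → (-0.863, 0.863, 0)–(-1.25249, 0.863, 0)  len=0.3895
  (v5,v6,v2) [+--] → (-1.25249, 0.863, 0)–(-0.863, 0.863, 0.537059)  len=0.6634

Chained into 1 loop(s):
  loop 1: 8 segments, perimeter = 5.8196
Total perimeter = 5.820


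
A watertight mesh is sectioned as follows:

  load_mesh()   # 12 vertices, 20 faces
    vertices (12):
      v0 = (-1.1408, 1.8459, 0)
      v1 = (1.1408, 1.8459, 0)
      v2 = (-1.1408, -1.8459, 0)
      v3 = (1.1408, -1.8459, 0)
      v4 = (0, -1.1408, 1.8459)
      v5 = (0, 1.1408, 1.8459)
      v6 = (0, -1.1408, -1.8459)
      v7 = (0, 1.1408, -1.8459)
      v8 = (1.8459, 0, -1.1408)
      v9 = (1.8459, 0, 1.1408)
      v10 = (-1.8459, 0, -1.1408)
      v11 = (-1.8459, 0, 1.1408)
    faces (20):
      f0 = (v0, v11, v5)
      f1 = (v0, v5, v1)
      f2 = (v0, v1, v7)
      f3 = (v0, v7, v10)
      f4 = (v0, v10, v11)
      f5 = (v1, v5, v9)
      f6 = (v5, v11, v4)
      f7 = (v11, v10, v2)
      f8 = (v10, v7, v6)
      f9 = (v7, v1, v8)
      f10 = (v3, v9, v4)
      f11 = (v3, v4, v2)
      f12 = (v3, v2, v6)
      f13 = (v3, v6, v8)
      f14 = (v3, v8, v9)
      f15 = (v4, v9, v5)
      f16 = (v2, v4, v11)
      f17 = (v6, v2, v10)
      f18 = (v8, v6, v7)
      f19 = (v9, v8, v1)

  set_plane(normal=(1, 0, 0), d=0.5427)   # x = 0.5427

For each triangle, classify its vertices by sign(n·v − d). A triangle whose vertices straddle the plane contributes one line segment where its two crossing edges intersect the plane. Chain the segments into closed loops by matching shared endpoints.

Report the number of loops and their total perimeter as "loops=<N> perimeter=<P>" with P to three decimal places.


loops=1 perimeter=11.160

Straddling triangles (10 of 20):
  (v0,v5,v1) [--+] → (0.5427, 1.47623, 0.967771)–(0.5427, 1.8459, 0)  len=1.0360
  (v0,v1,v7) [-+-] → (0.5427, 1.8459, 0)–(0.5427, 1.47623, -0.967771)  len=1.0360
  (v1,v5,v9) [+-+] → (0.5427, 1.47623, 0.967771)–(0.5427, 0.805401, 1.6386)  len=0.9487
  (v7,v1,v8) [-++] → (0.5427, 1.47623, -0.967771)–(0.5427, 0.805401, -1.6386)  len=0.9487
  (v3,v9,v4) [++-] → (0.5427, -0.805401, 1.6386)–(0.5427, -1.47623, 0.967771)  len=0.9487
  (v3,v4,v2) [+--] → (0.5427, -1.47623, 0.967771)–(0.5427, -1.8459, 0)  len=1.0360
  (v3,v2,v6) [+--] → (0.5427, -1.8459, 0)–(0.5427, -1.47623, -0.967771)  len=1.0360
  (v3,v6,v8) [+-+] → (0.5427, -1.47623, -0.967771)–(0.5427, -0.805401, -1.6386)  len=0.9487
  (v4,v9,v5) [-+-] → (0.5427, -0.805401, 1.6386)–(0.5427, 0.805401, 1.6386)  len=1.6108
  (v8,v6,v7) [+--] → (0.5427, -0.805401, -1.6386)–(0.5427, 0.805401, -1.6386)  len=1.6108

Chained into 1 loop(s):
  loop 1: 10 segments, perimeter = 11.1603
Total perimeter = 11.160


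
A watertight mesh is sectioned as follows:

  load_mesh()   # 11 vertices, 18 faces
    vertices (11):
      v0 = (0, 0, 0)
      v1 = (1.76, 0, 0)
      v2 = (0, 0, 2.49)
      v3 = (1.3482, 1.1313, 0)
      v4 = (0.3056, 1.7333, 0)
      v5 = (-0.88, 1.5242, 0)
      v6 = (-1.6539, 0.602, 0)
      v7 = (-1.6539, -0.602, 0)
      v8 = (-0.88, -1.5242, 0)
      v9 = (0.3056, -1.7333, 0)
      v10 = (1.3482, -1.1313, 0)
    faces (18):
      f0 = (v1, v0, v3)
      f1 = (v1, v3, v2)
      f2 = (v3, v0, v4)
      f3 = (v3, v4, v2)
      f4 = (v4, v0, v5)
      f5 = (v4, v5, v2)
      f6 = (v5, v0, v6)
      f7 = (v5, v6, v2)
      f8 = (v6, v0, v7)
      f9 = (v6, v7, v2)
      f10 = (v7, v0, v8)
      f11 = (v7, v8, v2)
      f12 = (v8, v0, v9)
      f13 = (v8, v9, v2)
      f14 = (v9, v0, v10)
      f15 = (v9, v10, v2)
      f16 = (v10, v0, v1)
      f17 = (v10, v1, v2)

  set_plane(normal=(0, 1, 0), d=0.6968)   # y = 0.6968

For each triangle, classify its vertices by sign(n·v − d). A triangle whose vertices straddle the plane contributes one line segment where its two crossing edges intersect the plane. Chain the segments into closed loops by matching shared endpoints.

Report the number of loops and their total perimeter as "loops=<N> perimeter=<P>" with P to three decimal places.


Straddling triangles (8 of 18):
  (v1,v0,v3) [--+] → (0.830395, 0.6968, 0)–(1.50636, 0.6968, 0)  len=0.6760
  (v1,v3,v2) [-+-] → (1.50636, 0.6968, 0)–(0.830395, 0.6968, 0.956338)  len=1.1711
  (v3,v0,v4) [+-+] → (0.830395, 0.6968, 0)–(0.122854, 0.6968, 0)  len=0.7075
  (v3,v4,v2) [++-] → (0.122854, 0.6968, 1.489)–(0.830395, 0.6968, 0.956338)  len=0.8856
  (v4,v0,v5) [+-+] → (0.122854, 0.6968, 0)–(-0.402299, 0.6968, 0)  len=0.5252
  (v4,v5,v2) [++-] → (-0.402299, 0.6968, 1.35168)–(0.122854, 0.6968, 1.489)  len=0.5428
  (v5,v0,v6) [+--] → (-0.402299, 0.6968, 0)–(-1.57434, 0.6968, 0)  len=1.1720
  (v5,v6,v2) [+--] → (-1.57434, 0.6968, 0)–(-0.402299, 0.6968, 1.35168)  len=1.7891

Chained into 1 loop(s):
  loop 1: 8 segments, perimeter = 7.4693
Total perimeter = 7.469

loops=1 perimeter=7.469


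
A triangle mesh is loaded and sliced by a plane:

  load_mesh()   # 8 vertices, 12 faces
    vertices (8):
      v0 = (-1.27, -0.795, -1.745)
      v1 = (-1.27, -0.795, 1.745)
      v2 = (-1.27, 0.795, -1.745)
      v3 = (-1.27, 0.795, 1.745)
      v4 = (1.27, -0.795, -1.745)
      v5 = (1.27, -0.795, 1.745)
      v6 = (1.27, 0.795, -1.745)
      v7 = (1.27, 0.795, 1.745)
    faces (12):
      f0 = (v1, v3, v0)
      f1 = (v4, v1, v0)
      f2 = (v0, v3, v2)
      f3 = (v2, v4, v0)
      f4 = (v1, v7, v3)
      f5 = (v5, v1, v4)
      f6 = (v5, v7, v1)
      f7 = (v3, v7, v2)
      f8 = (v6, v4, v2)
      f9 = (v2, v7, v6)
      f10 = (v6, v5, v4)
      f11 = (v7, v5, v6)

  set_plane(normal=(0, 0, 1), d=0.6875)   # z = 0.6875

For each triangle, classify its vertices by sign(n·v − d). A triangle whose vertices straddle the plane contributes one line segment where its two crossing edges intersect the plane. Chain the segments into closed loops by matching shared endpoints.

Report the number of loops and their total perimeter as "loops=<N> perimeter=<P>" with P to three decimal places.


Straddling triangles (8 of 12):
  (v1,v3,v0) [++-] → (-1.27, 0.313216, 0.6875)–(-1.27, -0.795, 0.6875)  len=1.1082
  (v4,v1,v0) [-+-] → (-0.500358, -0.795, 0.6875)–(-1.27, -0.795, 0.6875)  len=0.7696
  (v0,v3,v2) [-+-] → (-1.27, 0.313216, 0.6875)–(-1.27, 0.795, 0.6875)  len=0.4818
  (v5,v1,v4) [++-] → (-0.500358, -0.795, 0.6875)–(1.27, -0.795, 0.6875)  len=1.7704
  (v3,v7,v2) [++-] → (0.500358, 0.795, 0.6875)–(-1.27, 0.795, 0.6875)  len=1.7704
  (v2,v7,v6) [-+-] → (0.500358, 0.795, 0.6875)–(1.27, 0.795, 0.6875)  len=0.7696
  (v6,v5,v4) [-+-] → (1.27, -0.313216, 0.6875)–(1.27, -0.795, 0.6875)  len=0.4818
  (v7,v5,v6) [++-] → (1.27, -0.313216, 0.6875)–(1.27, 0.795, 0.6875)  len=1.1082

Chained into 1 loop(s):
  loop 1: 8 segments, perimeter = 8.2600
Total perimeter = 8.260

loops=1 perimeter=8.260


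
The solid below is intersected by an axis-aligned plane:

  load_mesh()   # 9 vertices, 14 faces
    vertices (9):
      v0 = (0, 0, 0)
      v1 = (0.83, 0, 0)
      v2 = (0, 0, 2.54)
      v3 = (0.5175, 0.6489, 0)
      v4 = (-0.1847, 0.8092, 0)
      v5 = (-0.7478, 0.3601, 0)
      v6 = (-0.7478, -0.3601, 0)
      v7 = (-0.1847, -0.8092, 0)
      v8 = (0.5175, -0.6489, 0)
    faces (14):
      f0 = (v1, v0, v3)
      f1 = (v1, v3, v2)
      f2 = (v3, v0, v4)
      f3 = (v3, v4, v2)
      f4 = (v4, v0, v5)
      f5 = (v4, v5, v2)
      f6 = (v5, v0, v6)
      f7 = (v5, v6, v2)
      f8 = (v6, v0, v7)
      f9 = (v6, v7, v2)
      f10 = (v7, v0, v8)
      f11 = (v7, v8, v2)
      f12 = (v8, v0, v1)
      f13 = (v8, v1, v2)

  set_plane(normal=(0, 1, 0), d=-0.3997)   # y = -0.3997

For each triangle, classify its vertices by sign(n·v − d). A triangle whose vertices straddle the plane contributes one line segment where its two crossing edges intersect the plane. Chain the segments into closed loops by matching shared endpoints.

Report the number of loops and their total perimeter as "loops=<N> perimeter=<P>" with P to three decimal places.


loops=1 perimeter=4.297

Straddling triangles (6 of 14):
  (v6,v0,v7) [++-] → (-0.0912316, -0.3997, 0)–(-0.698148, -0.3997, 0)  len=0.6069
  (v6,v7,v2) [+-+] → (-0.698148, -0.3997, 0)–(-0.0912316, -0.3997, 1.28538)  len=1.4215
  (v7,v0,v8) [-+-] → (-0.0912316, -0.3997, 0)–(0.318762, -0.3997, 0)  len=0.4100
  (v7,v8,v2) [--+] → (0.318762, -0.3997, 0.975448)–(-0.0912316, -0.3997, 1.28538)  len=0.5140
  (v8,v0,v1) [-++] → (0.318762, -0.3997, 0)–(0.637511, -0.3997, 0)  len=0.3187
  (v8,v1,v2) [-++] → (0.637511, -0.3997, 0)–(0.318762, -0.3997, 0.975448)  len=1.0262

Chained into 1 loop(s):
  loop 1: 6 segments, perimeter = 4.2973
Total perimeter = 4.297


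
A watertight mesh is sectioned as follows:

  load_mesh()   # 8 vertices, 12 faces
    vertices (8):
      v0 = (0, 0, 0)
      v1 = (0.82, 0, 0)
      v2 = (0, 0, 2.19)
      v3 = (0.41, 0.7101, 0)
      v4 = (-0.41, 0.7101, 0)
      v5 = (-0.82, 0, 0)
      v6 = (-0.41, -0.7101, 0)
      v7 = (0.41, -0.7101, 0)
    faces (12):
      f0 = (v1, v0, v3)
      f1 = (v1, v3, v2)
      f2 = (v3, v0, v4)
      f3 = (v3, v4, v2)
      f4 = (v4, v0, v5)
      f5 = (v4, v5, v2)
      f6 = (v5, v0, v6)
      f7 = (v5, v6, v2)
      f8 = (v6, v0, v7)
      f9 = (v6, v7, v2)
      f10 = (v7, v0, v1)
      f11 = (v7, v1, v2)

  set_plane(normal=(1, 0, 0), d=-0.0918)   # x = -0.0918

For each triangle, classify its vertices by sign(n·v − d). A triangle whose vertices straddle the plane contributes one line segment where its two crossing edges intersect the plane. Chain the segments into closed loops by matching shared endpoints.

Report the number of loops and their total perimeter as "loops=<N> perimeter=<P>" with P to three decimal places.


Straddling triangles (8 of 12):
  (v3,v0,v4) [++-] → (-0.0918, 0.158993, 0)–(-0.0918, 0.7101, 0)  len=0.5511
  (v3,v4,v2) [+-+] → (-0.0918, 0.7101, 0)–(-0.0918, 0.158993, 1.69965)  len=1.7868
  (v4,v0,v5) [-+-] → (-0.0918, 0.158993, 0)–(-0.0918, 0, 0)  len=0.1590
  (v4,v5,v2) [--+] → (-0.0918, 0, 1.94483)–(-0.0918, 0.158993, 1.69965)  len=0.2922
  (v5,v0,v6) [-+-] → (-0.0918, 0, 0)–(-0.0918, -0.158993, 0)  len=0.1590
  (v5,v6,v2) [--+] → (-0.0918, -0.158993, 1.69965)–(-0.0918, 0, 1.94483)  len=0.2922
  (v6,v0,v7) [-++] → (-0.0918, -0.158993, 0)–(-0.0918, -0.7101, 0)  len=0.5511
  (v6,v7,v2) [-++] → (-0.0918, -0.7101, 0)–(-0.0918, -0.158993, 1.69965)  len=1.7868

Chained into 1 loop(s):
  loop 1: 8 segments, perimeter = 5.5782
Total perimeter = 5.578

loops=1 perimeter=5.578


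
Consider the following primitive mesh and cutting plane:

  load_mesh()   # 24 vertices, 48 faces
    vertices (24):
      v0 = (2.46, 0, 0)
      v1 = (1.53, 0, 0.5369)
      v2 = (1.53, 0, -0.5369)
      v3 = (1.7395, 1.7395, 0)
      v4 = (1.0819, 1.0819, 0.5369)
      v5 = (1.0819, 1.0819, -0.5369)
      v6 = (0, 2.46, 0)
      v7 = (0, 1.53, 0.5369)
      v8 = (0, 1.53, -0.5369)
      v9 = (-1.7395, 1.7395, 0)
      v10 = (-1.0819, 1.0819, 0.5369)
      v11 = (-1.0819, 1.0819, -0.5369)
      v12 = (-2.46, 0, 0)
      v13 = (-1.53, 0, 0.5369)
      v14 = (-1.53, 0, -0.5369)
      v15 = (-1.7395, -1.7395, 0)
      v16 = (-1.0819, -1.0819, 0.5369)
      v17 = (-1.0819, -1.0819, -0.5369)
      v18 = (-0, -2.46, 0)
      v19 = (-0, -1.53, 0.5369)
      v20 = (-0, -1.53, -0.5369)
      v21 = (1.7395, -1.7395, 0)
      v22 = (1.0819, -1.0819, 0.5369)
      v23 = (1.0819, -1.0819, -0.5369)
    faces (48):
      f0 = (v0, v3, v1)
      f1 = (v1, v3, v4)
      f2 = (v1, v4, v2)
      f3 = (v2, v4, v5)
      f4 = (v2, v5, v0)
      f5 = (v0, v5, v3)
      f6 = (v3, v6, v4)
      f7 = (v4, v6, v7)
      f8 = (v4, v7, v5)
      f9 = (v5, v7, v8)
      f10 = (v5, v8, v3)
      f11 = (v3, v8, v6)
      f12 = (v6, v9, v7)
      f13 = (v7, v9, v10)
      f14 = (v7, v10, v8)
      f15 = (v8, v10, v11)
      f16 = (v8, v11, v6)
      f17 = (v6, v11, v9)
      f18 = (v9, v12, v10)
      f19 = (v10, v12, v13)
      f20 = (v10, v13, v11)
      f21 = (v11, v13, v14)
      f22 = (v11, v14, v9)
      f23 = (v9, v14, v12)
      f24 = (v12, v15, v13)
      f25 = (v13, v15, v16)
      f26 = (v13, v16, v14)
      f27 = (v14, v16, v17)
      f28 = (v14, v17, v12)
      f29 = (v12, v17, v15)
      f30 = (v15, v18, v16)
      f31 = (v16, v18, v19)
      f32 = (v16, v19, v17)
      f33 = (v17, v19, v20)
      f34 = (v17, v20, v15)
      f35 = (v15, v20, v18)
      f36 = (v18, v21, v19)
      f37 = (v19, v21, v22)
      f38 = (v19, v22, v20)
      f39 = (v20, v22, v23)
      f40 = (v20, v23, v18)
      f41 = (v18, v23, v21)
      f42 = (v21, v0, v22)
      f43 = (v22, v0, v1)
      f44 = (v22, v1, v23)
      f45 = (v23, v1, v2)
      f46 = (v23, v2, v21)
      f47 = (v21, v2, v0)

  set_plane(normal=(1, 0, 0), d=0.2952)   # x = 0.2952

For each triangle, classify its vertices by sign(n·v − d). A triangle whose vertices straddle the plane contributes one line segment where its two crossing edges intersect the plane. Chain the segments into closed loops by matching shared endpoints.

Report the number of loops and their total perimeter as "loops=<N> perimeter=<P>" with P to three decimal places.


Straddling triangles (12 of 48):
  (v3,v6,v4) [+-+] → (0.2952, 2.33773, 0)–(0.2952, 2.08398, 0.146495)  len=0.2930
  (v4,v6,v7) [+--] → (0.2952, 2.08398, 0.146495)–(0.2952, 1.40773, 0.5369)  len=0.7808
  (v4,v7,v5) [+-+] → (0.2952, 1.40773, 0.5369)–(0.2952, 1.40773, 0.24391)  len=0.2930
  (v5,v7,v8) [+--] → (0.2952, 1.40773, 0.24391)–(0.2952, 1.40773, -0.5369)  len=0.7808
  (v5,v8,v3) [+-+] → (0.2952, 1.40773, -0.5369)–(0.2952, 1.56555, -0.445786)  len=0.1822
  (v3,v8,v6) [+--] → (0.2952, 1.56555, -0.445786)–(0.2952, 2.33773, 0)  len=0.8916
  (v18,v21,v19) [-+-] → (0.2952, -2.33773, 0)–(0.2952, -1.56555, 0.445786)  len=0.8916
  (v19,v21,v22) [-++] → (0.2952, -1.56555, 0.445786)–(0.2952, -1.40773, 0.5369)  len=0.1822
  (v19,v22,v20) [-+-] → (0.2952, -1.40773, 0.5369)–(0.2952, -1.40773, -0.24391)  len=0.7808
  (v20,v22,v23) [-++] → (0.2952, -1.40773, -0.24391)–(0.2952, -1.40773, -0.5369)  len=0.2930
  (v20,v23,v18) [-+-] → (0.2952, -1.40773, -0.5369)–(0.2952, -2.08398, -0.146495)  len=0.7808
  (v18,v23,v21) [-++] → (0.2952, -2.08398, -0.146495)–(0.2952, -2.33773, 0)  len=0.2930

Chained into 2 loop(s):
  loop 1: 6 segments, perimeter = 3.2215
  loop 2: 6 segments, perimeter = 3.2215
Total perimeter = 6.443

loops=2 perimeter=6.443


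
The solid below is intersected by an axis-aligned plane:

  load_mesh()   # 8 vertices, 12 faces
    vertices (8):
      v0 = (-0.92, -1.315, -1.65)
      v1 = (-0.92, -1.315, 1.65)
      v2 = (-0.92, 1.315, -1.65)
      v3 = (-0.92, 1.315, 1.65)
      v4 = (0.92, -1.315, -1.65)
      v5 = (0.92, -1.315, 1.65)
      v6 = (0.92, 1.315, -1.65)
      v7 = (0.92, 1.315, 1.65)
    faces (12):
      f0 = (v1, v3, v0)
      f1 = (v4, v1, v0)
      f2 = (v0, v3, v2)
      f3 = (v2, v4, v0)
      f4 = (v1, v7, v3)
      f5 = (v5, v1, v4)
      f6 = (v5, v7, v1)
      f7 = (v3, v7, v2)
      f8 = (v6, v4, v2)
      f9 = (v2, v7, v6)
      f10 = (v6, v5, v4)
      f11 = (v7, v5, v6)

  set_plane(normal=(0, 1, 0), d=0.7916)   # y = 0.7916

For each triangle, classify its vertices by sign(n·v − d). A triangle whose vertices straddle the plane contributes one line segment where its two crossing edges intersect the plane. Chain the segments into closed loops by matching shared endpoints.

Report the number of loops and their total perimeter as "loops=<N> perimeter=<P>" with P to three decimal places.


loops=1 perimeter=10.280

Straddling triangles (8 of 12):
  (v1,v3,v0) [-+-] → (-0.92, 0.7916, 1.65)–(-0.92, 0.7916, 0.993262)  len=0.6567
  (v0,v3,v2) [-++] → (-0.92, 0.7916, 0.993262)–(-0.92, 0.7916, -1.65)  len=2.6433
  (v2,v4,v0) [+--] → (-0.553819, 0.7916, -1.65)–(-0.92, 0.7916, -1.65)  len=0.3662
  (v1,v7,v3) [-++] → (0.553819, 0.7916, 1.65)–(-0.92, 0.7916, 1.65)  len=1.4738
  (v5,v7,v1) [-+-] → (0.92, 0.7916, 1.65)–(0.553819, 0.7916, 1.65)  len=0.3662
  (v6,v4,v2) [+-+] → (0.92, 0.7916, -1.65)–(-0.553819, 0.7916, -1.65)  len=1.4738
  (v6,v5,v4) [+--] → (0.92, 0.7916, -0.993262)–(0.92, 0.7916, -1.65)  len=0.6567
  (v7,v5,v6) [+-+] → (0.92, 0.7916, 1.65)–(0.92, 0.7916, -0.993262)  len=2.6433

Chained into 1 loop(s):
  loop 1: 8 segments, perimeter = 10.2800
Total perimeter = 10.280


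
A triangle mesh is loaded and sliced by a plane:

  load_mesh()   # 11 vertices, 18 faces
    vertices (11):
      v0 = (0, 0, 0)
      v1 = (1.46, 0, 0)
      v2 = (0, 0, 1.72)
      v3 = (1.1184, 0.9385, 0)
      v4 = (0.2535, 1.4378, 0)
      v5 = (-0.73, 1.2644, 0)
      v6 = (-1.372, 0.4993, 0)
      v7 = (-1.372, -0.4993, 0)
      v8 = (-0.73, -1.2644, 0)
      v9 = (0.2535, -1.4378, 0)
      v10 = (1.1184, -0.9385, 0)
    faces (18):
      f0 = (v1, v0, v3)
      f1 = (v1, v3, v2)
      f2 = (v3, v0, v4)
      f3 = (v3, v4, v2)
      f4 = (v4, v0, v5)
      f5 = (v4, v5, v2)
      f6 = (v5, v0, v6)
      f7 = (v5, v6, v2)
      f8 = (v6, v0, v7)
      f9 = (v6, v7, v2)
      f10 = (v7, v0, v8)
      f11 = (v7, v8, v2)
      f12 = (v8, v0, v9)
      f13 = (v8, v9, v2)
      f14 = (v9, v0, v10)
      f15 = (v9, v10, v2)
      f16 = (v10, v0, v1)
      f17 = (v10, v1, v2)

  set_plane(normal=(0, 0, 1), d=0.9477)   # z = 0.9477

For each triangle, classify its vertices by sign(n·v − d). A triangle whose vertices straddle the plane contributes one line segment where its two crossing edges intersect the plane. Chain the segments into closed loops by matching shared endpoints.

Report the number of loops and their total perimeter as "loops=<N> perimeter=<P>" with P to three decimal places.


Straddling triangles (9 of 18):
  (v1,v3,v2) [--+] → (0.502175, 0.421397, 0.9477)–(0.655557, 0, 0.9477)  len=0.4484
  (v3,v4,v2) [--+] → (0.113824, 0.645589, 0.9477)–(0.502175, 0.421397, 0.9477)  len=0.4484
  (v4,v5,v2) [--+] → (-0.327778, 0.56773, 0.9477)–(0.113824, 0.645589, 0.9477)  len=0.4484
  (v5,v6,v2) [--+] → (-0.616044, 0.224192, 0.9477)–(-0.327778, 0.56773, 0.9477)  len=0.4485
  (v6,v7,v2) [--+] → (-0.616044, -0.224192, 0.9477)–(-0.616044, 0.224192, 0.9477)  len=0.4484
  (v7,v8,v2) [--+] → (-0.327778, -0.56773, 0.9477)–(-0.616044, -0.224192, 0.9477)  len=0.4485
  (v8,v9,v2) [--+] → (0.113824, -0.645589, 0.9477)–(-0.327778, -0.56773, 0.9477)  len=0.4484
  (v9,v10,v2) [--+] → (0.502175, -0.421397, 0.9477)–(0.113824, -0.645589, 0.9477)  len=0.4484
  (v10,v1,v2) [--+] → (0.655557, 0, 0.9477)–(0.502175, -0.421397, 0.9477)  len=0.4484

Chained into 1 loop(s):
  loop 1: 9 segments, perimeter = 4.0359
Total perimeter = 4.036

loops=1 perimeter=4.036


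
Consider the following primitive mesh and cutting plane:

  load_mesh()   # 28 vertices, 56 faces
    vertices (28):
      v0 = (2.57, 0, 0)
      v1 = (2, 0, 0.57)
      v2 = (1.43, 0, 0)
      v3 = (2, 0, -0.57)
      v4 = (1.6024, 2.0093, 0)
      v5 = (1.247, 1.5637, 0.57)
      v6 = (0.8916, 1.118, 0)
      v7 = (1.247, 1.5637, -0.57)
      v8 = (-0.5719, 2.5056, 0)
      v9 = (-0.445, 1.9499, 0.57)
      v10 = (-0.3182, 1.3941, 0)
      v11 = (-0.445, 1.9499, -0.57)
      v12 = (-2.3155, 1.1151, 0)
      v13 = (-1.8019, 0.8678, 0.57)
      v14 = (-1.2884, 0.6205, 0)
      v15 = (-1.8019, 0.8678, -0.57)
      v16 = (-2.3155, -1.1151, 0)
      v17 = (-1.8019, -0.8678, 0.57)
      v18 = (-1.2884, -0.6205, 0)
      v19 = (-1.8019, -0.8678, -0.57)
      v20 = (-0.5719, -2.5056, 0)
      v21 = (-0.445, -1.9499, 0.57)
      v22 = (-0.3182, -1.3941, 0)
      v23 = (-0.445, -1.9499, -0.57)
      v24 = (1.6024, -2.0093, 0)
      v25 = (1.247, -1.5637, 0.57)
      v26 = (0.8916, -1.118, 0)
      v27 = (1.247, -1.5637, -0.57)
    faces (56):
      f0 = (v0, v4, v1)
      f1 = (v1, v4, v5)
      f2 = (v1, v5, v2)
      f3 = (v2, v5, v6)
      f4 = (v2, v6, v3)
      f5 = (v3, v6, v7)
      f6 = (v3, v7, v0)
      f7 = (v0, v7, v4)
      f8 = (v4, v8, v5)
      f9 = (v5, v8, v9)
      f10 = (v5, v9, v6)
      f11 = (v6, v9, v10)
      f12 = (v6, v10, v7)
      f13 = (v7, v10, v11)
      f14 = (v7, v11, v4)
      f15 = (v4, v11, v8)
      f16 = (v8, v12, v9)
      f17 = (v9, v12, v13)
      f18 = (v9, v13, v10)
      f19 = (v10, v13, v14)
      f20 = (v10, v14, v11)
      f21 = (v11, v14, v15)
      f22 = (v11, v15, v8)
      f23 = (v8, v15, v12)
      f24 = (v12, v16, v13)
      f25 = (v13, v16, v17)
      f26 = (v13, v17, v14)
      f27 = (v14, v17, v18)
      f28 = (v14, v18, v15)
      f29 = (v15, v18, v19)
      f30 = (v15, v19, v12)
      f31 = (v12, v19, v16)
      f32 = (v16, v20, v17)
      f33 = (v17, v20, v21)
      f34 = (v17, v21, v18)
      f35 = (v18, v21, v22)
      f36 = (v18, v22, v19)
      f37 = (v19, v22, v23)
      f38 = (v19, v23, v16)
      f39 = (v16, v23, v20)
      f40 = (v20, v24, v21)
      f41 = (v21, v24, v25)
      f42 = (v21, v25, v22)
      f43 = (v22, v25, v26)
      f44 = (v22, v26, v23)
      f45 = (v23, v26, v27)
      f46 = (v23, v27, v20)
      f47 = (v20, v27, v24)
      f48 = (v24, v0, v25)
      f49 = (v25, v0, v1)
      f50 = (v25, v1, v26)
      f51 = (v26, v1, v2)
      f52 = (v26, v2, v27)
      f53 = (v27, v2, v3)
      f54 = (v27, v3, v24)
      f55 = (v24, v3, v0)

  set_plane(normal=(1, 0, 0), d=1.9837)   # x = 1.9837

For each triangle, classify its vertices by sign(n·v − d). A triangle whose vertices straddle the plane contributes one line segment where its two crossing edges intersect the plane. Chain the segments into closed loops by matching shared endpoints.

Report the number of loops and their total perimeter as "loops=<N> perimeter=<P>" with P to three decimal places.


Straddling triangles (14 of 56):
  (v0,v4,v1) [+-+] → (1.9837, 1.2175, 0)–(1.9837, 0.0823732, 0.546632)  len=1.2599
  (v1,v4,v5) [+--] → (1.9837, 0.0823732, 0.546632)–(1.9837, 0.033849, 0.57)  len=0.0539
  (v1,v5,v2) [+--] → (1.9837, 0.033849, 0.57)–(1.9837, 0, 0.5537)  len=0.0376
  (v2,v6,v3) [--+] → (1.9837, 0.0164412, -0.561618)–(1.9837, 0, -0.5537)  len=0.0182
  (v3,v6,v7) [+--] → (1.9837, 0.0164412, -0.561618)–(1.9837, 0.033849, -0.57)  len=0.0193
  (v3,v7,v0) [+-+] → (1.9837, 0.033849, -0.57)–(1.9837, 0.692968, -0.252601)  len=0.7316
  (v0,v7,v4) [+--] → (1.9837, 0.692968, -0.252601)–(1.9837, 1.2175, 0)  len=0.5822
  (v24,v0,v25) [-+-] → (1.9837, -1.2175, 0)–(1.9837, -0.692968, 0.252601)  len=0.5822
  (v25,v0,v1) [-++] → (1.9837, -0.692968, 0.252601)–(1.9837, -0.033849, 0.57)  len=0.7316
  (v25,v1,v26) [-+-] → (1.9837, -0.033849, 0.57)–(1.9837, -0.0164412, 0.561618)  len=0.0193
  (v26,v1,v2) [-+-] → (1.9837, -0.0164412, 0.561618)–(1.9837, 0, 0.5537)  len=0.0182
  (v27,v2,v3) [--+] → (1.9837, 0, -0.5537)–(1.9837, -0.033849, -0.57)  len=0.0376
  (v27,v3,v24) [-+-] → (1.9837, -0.033849, -0.57)–(1.9837, -0.0823732, -0.546632)  len=0.0539
  (v24,v3,v0) [-++] → (1.9837, -0.0823732, -0.546632)–(1.9837, -1.2175, 0)  len=1.2599

Chained into 1 loop(s):
  loop 1: 14 segments, perimeter = 5.4053
Total perimeter = 5.405

loops=1 perimeter=5.405


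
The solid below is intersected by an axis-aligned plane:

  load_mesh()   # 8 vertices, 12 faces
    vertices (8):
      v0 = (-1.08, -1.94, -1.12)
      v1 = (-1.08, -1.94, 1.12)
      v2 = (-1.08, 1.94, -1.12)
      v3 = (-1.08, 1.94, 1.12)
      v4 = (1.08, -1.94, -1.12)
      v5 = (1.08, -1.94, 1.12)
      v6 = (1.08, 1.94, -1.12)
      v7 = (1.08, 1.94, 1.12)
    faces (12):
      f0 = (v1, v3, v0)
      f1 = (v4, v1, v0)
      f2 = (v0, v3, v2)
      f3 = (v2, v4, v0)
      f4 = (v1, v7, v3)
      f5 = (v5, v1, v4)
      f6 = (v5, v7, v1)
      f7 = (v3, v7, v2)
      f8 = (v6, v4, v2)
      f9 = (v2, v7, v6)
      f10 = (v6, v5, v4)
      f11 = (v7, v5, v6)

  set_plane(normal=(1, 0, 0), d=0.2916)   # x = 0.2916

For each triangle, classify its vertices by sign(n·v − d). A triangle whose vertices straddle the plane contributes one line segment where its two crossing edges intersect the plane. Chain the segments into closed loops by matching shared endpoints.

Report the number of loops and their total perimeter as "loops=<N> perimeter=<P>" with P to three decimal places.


Straddling triangles (8 of 12):
  (v4,v1,v0) [+--] → (0.2916, -1.94, -0.3024)–(0.2916, -1.94, -1.12)  len=0.8176
  (v2,v4,v0) [-+-] → (0.2916, -0.5238, -1.12)–(0.2916, -1.94, -1.12)  len=1.4162
  (v1,v7,v3) [-+-] → (0.2916, 0.5238, 1.12)–(0.2916, 1.94, 1.12)  len=1.4162
  (v5,v1,v4) [+-+] → (0.2916, -1.94, 1.12)–(0.2916, -1.94, -0.3024)  len=1.4224
  (v5,v7,v1) [++-] → (0.2916, 0.5238, 1.12)–(0.2916, -1.94, 1.12)  len=2.4638
  (v3,v7,v2) [-+-] → (0.2916, 1.94, 1.12)–(0.2916, 1.94, 0.3024)  len=0.8176
  (v6,v4,v2) [++-] → (0.2916, -0.5238, -1.12)–(0.2916, 1.94, -1.12)  len=2.4638
  (v2,v7,v6) [-++] → (0.2916, 1.94, 0.3024)–(0.2916, 1.94, -1.12)  len=1.4224

Chained into 1 loop(s):
  loop 1: 8 segments, perimeter = 12.2400
Total perimeter = 12.240

loops=1 perimeter=12.240


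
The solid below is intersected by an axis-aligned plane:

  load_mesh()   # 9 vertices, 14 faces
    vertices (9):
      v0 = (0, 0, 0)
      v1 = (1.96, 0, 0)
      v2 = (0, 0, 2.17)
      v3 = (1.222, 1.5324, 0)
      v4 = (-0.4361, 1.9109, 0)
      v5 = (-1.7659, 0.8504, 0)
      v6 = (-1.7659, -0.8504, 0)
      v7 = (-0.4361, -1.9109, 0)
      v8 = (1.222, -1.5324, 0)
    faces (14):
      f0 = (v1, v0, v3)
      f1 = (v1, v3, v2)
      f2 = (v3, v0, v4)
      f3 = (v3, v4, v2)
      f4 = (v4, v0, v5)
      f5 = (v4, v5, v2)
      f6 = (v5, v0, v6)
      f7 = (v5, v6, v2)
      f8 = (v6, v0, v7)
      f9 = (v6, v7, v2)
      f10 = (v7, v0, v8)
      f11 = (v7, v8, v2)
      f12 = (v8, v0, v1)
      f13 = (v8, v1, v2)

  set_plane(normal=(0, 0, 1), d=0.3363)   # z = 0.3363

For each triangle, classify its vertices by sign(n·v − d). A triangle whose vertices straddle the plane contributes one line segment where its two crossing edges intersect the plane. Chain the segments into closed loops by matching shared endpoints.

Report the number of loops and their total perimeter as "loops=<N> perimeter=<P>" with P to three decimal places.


loops=1 perimeter=10.061

Straddling triangles (7 of 14):
  (v1,v3,v2) [--+] → (1.03262, 1.29491, 0.3363)–(1.65625, 0, 0.3363)  len=1.4373
  (v3,v4,v2) [--+] → (-0.368515, 1.61475, 0.3363)–(1.03262, 1.29491, 0.3363)  len=1.4372
  (v4,v5,v2) [--+] → (-1.49223, 0.718608, 0.3363)–(-0.368515, 1.61475, 0.3363)  len=1.4373
  (v5,v6,v2) [--+] → (-1.49223, -0.718608, 0.3363)–(-1.49223, 0.718608, 0.3363)  len=1.4372
  (v6,v7,v2) [--+] → (-0.368515, -1.61475, 0.3363)–(-1.49223, -0.718608, 0.3363)  len=1.4373
  (v7,v8,v2) [--+] → (1.03262, -1.29491, 0.3363)–(-0.368515, -1.61475, 0.3363)  len=1.4372
  (v8,v1,v2) [--+] → (1.65625, 0, 0.3363)–(1.03262, -1.29491, 0.3363)  len=1.4373

Chained into 1 loop(s):
  loop 1: 7 segments, perimeter = 10.0607
Total perimeter = 10.061


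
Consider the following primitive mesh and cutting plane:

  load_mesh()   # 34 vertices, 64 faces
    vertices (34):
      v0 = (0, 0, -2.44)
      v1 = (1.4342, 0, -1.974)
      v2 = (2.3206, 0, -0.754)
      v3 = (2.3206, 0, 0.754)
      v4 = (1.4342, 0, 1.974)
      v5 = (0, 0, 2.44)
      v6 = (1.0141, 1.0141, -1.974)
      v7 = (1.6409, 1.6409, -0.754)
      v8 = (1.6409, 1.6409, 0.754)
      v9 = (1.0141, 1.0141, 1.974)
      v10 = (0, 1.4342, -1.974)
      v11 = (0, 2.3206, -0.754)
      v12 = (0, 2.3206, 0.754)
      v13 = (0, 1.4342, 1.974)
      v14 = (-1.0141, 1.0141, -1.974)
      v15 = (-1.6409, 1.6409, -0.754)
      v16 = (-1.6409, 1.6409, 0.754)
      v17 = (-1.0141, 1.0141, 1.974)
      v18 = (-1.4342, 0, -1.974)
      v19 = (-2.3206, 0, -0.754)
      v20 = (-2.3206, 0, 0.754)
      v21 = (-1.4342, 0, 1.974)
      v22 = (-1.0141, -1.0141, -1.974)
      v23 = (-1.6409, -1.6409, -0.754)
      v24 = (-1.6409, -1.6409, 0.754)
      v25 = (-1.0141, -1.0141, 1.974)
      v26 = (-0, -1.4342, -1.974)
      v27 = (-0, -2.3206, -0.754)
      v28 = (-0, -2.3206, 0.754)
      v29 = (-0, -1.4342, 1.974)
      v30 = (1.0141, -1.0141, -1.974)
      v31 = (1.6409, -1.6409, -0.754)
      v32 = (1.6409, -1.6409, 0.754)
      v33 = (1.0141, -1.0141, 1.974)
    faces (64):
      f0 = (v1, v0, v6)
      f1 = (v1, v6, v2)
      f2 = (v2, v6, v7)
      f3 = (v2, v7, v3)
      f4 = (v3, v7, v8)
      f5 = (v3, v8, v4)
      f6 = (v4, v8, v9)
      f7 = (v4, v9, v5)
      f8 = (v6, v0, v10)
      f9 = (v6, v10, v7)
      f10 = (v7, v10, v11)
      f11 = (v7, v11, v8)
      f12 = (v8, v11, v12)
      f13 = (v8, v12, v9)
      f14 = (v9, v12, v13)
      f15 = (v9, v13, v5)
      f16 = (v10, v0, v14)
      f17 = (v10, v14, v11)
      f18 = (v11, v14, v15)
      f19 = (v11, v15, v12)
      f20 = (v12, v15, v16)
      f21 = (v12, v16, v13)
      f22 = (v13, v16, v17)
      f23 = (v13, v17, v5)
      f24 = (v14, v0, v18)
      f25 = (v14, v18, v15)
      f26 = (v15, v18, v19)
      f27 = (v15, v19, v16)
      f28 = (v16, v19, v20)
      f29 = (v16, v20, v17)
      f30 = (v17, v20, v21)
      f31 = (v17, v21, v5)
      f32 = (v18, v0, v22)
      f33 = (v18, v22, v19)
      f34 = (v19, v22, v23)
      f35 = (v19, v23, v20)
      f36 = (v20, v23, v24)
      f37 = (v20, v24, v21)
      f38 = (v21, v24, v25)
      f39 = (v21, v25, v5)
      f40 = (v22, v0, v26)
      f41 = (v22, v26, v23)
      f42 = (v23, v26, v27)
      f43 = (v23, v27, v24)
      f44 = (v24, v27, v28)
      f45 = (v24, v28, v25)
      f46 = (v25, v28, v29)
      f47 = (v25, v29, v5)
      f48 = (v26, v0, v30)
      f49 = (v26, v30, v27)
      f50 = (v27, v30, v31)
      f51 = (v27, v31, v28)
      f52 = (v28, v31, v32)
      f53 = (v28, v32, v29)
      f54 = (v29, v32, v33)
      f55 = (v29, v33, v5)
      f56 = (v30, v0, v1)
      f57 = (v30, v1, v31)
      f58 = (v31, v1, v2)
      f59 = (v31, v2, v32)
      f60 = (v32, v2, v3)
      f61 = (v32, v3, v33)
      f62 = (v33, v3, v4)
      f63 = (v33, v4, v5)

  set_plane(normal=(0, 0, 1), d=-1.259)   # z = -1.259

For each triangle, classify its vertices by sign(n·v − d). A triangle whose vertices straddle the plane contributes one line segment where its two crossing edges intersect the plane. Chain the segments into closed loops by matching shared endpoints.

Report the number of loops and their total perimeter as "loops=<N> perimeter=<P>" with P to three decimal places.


loops=1 perimeter=11.962

Straddling triangles (16 of 64):
  (v1,v6,v2) [--+] → (1.77979, 0.419771, -1.259)–(1.95369, 0, -1.259)  len=0.4544
  (v2,v6,v7) [+-+] → (1.77979, 0.419771, -1.259)–(1.38145, 1.38145, -1.259)  len=1.0409
  (v6,v10,v7) [--+] → (0.961675, 1.55534, -1.259)–(1.38145, 1.38145, -1.259)  len=0.4544
  (v7,v10,v11) [+-+] → (0.961675, 1.55534, -1.259)–(0, 1.95369, -1.259)  len=1.0409
  (v10,v14,v11) [--+] → (-0.419771, 1.77979, -1.259)–(0, 1.95369, -1.259)  len=0.4544
  (v11,v14,v15) [+-+] → (-0.419771, 1.77979, -1.259)–(-1.38145, 1.38145, -1.259)  len=1.0409
  (v14,v18,v15) [--+] → (-1.55534, 0.961675, -1.259)–(-1.38145, 1.38145, -1.259)  len=0.4544
  (v15,v18,v19) [+-+] → (-1.55534, 0.961675, -1.259)–(-1.95369, 0, -1.259)  len=1.0409
  (v18,v22,v19) [--+] → (-1.77979, -0.419771, -1.259)–(-1.95369, 0, -1.259)  len=0.4544
  (v19,v22,v23) [+-+] → (-1.77979, -0.419771, -1.259)–(-1.38145, -1.38145, -1.259)  len=1.0409
  (v22,v26,v23) [--+] → (-0.961675, -1.55534, -1.259)–(-1.38145, -1.38145, -1.259)  len=0.4544
  (v23,v26,v27) [+-+] → (-0.961675, -1.55534, -1.259)–(0, -1.95369, -1.259)  len=1.0409
  (v26,v30,v27) [--+] → (0.419771, -1.77979, -1.259)–(0, -1.95369, -1.259)  len=0.4544
  (v27,v30,v31) [+-+] → (0.419771, -1.77979, -1.259)–(1.38145, -1.38145, -1.259)  len=1.0409
  (v30,v1,v31) [--+] → (1.55534, -0.961675, -1.259)–(1.38145, -1.38145, -1.259)  len=0.4544
  (v31,v1,v2) [+-+] → (1.55534, -0.961675, -1.259)–(1.95369, 0, -1.259)  len=1.0409

Chained into 1 loop(s):
  loop 1: 16 segments, perimeter = 11.9622
Total perimeter = 11.962
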